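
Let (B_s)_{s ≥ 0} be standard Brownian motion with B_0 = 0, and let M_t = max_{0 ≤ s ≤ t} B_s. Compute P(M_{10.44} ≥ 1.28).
P(M_{10.44} ≥ 1.28) = 2·P(B_{10.44} ≥ 1.28) = 2(1 − Φ(1.28/√10.44)) ≈ 0.6920

By the reflection principle for Brownian motion, P(M_t ≥ a) = 2 · P(B_t ≥ a) for a ≥ 0. Since B_t ~ N(0, t), P(B_t ≥ 1.28) = 1 − Φ(1.28/√t) = 1 − Φ(1.28/√10.44) = 1 − Φ(0.3962). So
  P(M_{10.44} ≥ 1.28) = 2(1 − Φ(0.3962)) ≈ 0.6920.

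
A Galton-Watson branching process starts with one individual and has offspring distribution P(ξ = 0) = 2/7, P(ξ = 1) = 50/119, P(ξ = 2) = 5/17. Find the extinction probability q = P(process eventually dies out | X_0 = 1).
q = 34/35

The pgf is f(s) = 2/7 + 50/119·s + 5/17·s². The extinction probability q is the smallest fixed point of f in [0, 1]. Setting s = f(s):
  5/17·s² + (50/119 − 1)·s + 2/7 = 0
  5/17·s² − (2/7 + 5/17)·s + 2/7 = 0
which factors as (s − 1)·(5/17·s − 2/7) = 0, giving roots s = 1 and s = (2/7)/(5/17) = 34/35.
Mean offspring μ = 50/119 + 2·5/17 = 120/119 > 1 (supercritical), so q < 1. The extinction probability is the smaller root: q = (2/7)/(5/17) = 34/35.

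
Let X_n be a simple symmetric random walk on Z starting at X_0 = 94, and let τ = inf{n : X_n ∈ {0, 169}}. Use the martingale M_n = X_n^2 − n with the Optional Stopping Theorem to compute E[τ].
E[τ] = 7050

M_n = X_n^2 − n is a martingale (since E[X_{n+1}^2 | F_n] = X_n^2 + 1). By OST (τ has finite mean in a bounded region), E[M_τ] = E[M_0] = X_0^2 − 0 = 94^2 = 8836. Also E[M_τ] = E[X_τ^2] − E[τ]. The walk exits at 0 or 169, with P(hit 169 first) = 94/169, so E[X_τ^2] = 169^2 · 94/169 + 0 = 15886. Thus E[τ] = E[X_τ^2] − E[M_τ] = 15886 − 8836 = 7050 = 94(169 − 94) = 7050.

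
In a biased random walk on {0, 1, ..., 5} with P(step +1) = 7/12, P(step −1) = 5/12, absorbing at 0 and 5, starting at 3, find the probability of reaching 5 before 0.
P(hit 5 before 0) = (1 − (5/7)^3) / (1 − (5/7)^5) = 5341/6841

Let u_k denote P(reach 5 before 0 | start at k). Boundary: u_0 = 0, u_5 = 1. Recurrence: u_k = 7/12·u_{k+1} + 5/12·u_{k-1} for 1 ≤ k ≤ 4. Try u_k = A + B·r^k with r = q/p = (5/12)/(7/12) = 5/7. Substitution satisfies the recurrence; boundary conditions give:
  u_k = (1 − r^k) / (1 − r^N) = (1 − (5/7)^3) / (1 − (5/7)^5) = 5341/6841.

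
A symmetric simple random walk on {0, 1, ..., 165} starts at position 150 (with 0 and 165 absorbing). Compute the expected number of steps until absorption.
E[τ | X_0 = 150] = 2250

Let v_k = E[τ | X_0 = k]. Boundary: v_0 = v_165 = 0. Recurrence: v_k = 1 + (v_{k-1} + v_{k+1})/2 for 1 ≤ k ≤ 164. The particular solution to v_k − (v_{k-1} + v_{k+1})/2 = 1 is v_k = −k^2. Adding homogeneous solution A + B k and matching boundaries gives v_k = k (165 − k). Substituting k = 150: v_150 = 150 · 15 = 2250.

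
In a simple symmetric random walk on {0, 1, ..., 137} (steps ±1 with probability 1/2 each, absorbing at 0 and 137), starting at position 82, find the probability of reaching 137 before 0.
P(hit 137 before 0) = 82/137

Let u_k = P(hit 137 before 0 | start at k). Then u_0 = 0, u_137 = 1, and u_k = u_{k-1}/2 + u_{k+1}/2 for 1 ≤ k ≤ 136. This harmonic recurrence is solved by u_k = k/137, giving u_82 = 82/137.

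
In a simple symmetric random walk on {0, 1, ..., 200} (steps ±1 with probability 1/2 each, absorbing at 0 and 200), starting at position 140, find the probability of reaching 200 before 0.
P(hit 200 before 0) = 140/200 = 7/10

Let u_k = P(hit 200 before 0 | start at k). Then u_0 = 0, u_200 = 1, and u_k = u_{k-1}/2 + u_{k+1}/2 for 1 ≤ k ≤ 199. This harmonic recurrence is solved by u_k = k/200, giving u_140 = 140/200 = 7/10.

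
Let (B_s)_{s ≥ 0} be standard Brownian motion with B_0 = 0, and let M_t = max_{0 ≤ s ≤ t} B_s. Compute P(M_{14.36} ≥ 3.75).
P(M_{14.36} ≥ 3.75) = 2·P(B_{14.36} ≥ 3.75) = 2(1 − Φ(3.75/√14.36)) ≈ 0.3224

By the reflection principle for Brownian motion, P(M_t ≥ a) = 2 · P(B_t ≥ a) for a ≥ 0. Since B_t ~ N(0, t), P(B_t ≥ 3.75) = 1 − Φ(3.75/√t) = 1 − Φ(3.75/√14.36) = 1 − Φ(0.9896). So
  P(M_{14.36} ≥ 3.75) = 2(1 − Φ(0.9896)) ≈ 0.3224.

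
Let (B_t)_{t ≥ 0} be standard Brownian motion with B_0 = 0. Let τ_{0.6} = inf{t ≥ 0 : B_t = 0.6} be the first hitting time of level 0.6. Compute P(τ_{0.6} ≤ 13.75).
P(τ_{0.6} ≤ 13.75) = 2(1 − Φ(0.6/√13.75)) = 2(1 − Φ(0.1618)) ≈ 0.8715

By the reflection principle for standard BM, P(τ_b ≤ t) = 2 · P(B_t ≥ b). Since B_t ~ N(0, t), P(B_t ≥ 0.6) = 1 − Φ(0.6/√t) = 1 − Φ(0.6/√13.75) = 1 − Φ(0.1618) ≈ 0.43573. Doubling: P(τ_{0.6} ≤ 13.75) ≈ 2 · 0.43573 = 0.87146 ≈ 0.8715.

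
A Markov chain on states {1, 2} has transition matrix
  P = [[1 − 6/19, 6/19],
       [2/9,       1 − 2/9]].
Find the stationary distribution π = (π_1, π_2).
π_1 = 19/46, π_2 = 27/46

Solve πP = π with π_1 + π_2 = 1. From πP = π: π_1 · (1 − 6/19) + π_2 · 2/9 = π_1 ⇒ π_2 · 2/9 = π_1 · 6/19 ⇒ π_2/π_1 = (6/19)/(2/9) = 27/19. Together with π_1 + π_2 = 1:
  π_1 = (2/9)/(6/19 + 2/9) = (2/9)/(92/171) = 19/46,
  π_2 = (6/19)/(6/19 + 2/9) = (6/19)/(92/171) = 27/46.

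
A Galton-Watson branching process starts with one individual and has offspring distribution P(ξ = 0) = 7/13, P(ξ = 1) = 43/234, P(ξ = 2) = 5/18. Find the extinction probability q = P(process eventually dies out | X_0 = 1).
q = 1

Mean offspring μ = 0·7/13 + 1·43/234 + 2·5/18 = 173/234 ≤ 1. For μ ≤ 1 with offspring not concentrated at 1, the Galton-Watson process goes extinct almost surely, so q = 1.
(Algebraic check: The pgf is f(s) = 7/13 + 43/234·s + 5/18·s². The extinction probability q is the smallest fixed point of f in [0, 1]. Setting s = f(s):
  5/18·s² + (43/234 − 1)·s + 7/13 = 0
  5/18·s² − (7/13 + 5/18)·s + 7/13 = 0
which factors as (s − 1)·(5/18·s − 7/13) = 0, giving roots s = 1 and s = (7/13)/(5/18) = 126/65. Since 126/65 ≥ 1, the smallest root in [0, 1] is s = 1.)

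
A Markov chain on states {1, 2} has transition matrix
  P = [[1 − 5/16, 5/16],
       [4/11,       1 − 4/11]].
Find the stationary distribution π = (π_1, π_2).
π_1 = 64/119, π_2 = 55/119

Solve πP = π with π_1 + π_2 = 1. From πP = π: π_1 · (1 − 5/16) + π_2 · 4/11 = π_1 ⇒ π_2 · 4/11 = π_1 · 5/16 ⇒ π_2/π_1 = (5/16)/(4/11) = 55/64. Together with π_1 + π_2 = 1:
  π_1 = (4/11)/(5/16 + 4/11) = (4/11)/(119/176) = 64/119,
  π_2 = (5/16)/(5/16 + 4/11) = (5/16)/(119/176) = 55/119.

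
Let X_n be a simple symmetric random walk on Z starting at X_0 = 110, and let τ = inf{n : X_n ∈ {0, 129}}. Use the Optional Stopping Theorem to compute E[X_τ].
E[X_τ] = 110

X_n is a martingale and τ is a bounded-mean stopping time (indeed τ is finite a.s. with bounded expectation since the walk is in a bounded region). By the OST, E[X_τ] = E[X_0] = 110. Equivalently: E[X_τ] = 129 · P(hit 129 first) + 0 · P(hit 0 first) = 129 · (110/129) = 110.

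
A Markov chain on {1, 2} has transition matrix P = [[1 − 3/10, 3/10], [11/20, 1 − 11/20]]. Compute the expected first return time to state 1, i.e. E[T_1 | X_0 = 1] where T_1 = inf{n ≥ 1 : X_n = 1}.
E[T_1 | X_0 = 1] = 1/π_1 = 17/11

For an irreducible recurrent Markov chain with stationary distribution π, E[T_i | X_0 = i] = 1/π_i (Kac's formula). Here π_1 = (11/20)/(3/10 + 11/20) = (11/20)/(17/20) = 11/17, so E[T_1 | X_0 = 1] = 1/π_1 = (3/10 + 11/20)/(11/20) = (17/20)/(11/20) = 17/11.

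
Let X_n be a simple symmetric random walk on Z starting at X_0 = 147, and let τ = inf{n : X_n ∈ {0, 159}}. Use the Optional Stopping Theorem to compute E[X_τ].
E[X_τ] = 147

X_n is a martingale and τ is a bounded-mean stopping time (indeed τ is finite a.s. with bounded expectation since the walk is in a bounded region). By the OST, E[X_τ] = E[X_0] = 147. Equivalently: E[X_τ] = 159 · P(hit 159 first) + 0 · P(hit 0 first) = 159 · (147/159) = 147.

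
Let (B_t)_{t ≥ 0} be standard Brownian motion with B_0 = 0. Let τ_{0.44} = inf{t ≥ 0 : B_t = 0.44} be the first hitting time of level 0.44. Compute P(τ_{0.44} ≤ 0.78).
P(τ_{0.44} ≤ 0.78) = 2(1 − Φ(0.44/√0.78)) = 2(1 − Φ(0.4982)) ≈ 0.6183

By the reflection principle for standard BM, P(τ_b ≤ t) = 2 · P(B_t ≥ b). Since B_t ~ N(0, t), P(B_t ≥ 0.44) = 1 − Φ(0.44/√t) = 1 − Φ(0.44/√0.78) = 1 − Φ(0.4982) ≈ 0.30917. Doubling: P(τ_{0.44} ≤ 0.78) ≈ 2 · 0.30917 = 0.61834 ≈ 0.6183.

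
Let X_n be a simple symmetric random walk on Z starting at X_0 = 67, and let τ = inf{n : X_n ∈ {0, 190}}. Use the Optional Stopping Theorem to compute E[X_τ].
E[X_τ] = 67

X_n is a martingale and τ is a bounded-mean stopping time (indeed τ is finite a.s. with bounded expectation since the walk is in a bounded region). By the OST, E[X_τ] = E[X_0] = 67. Equivalently: E[X_τ] = 190 · P(hit 190 first) + 0 · P(hit 0 first) = 190 · (67/190) = 67.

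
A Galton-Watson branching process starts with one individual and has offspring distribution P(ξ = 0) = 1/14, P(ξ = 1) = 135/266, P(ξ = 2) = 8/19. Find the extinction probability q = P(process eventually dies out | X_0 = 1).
q = 19/112

The pgf is f(s) = 1/14 + 135/266·s + 8/19·s². The extinction probability q is the smallest fixed point of f in [0, 1]. Setting s = f(s):
  8/19·s² + (135/266 − 1)·s + 1/14 = 0
  8/19·s² − (1/14 + 8/19)·s + 1/14 = 0
which factors as (s − 1)·(8/19·s − 1/14) = 0, giving roots s = 1 and s = (1/14)/(8/19) = 19/112.
Mean offspring μ = 135/266 + 2·8/19 = 359/266 > 1 (supercritical), so q < 1. The extinction probability is the smaller root: q = (1/14)/(8/19) = 19/112.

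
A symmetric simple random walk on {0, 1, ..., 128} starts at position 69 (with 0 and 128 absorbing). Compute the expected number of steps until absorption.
E[τ | X_0 = 69] = 4071

Let v_k = E[τ | X_0 = k]. Boundary: v_0 = v_128 = 0. Recurrence: v_k = 1 + (v_{k-1} + v_{k+1})/2 for 1 ≤ k ≤ 127. The particular solution to v_k − (v_{k-1} + v_{k+1})/2 = 1 is v_k = −k^2. Adding homogeneous solution A + B k and matching boundaries gives v_k = k (128 − k). Substituting k = 69: v_69 = 69 · 59 = 4071.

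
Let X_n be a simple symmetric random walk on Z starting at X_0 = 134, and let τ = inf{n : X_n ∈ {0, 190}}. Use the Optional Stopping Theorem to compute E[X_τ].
E[X_τ] = 134

X_n is a martingale and τ is a bounded-mean stopping time (indeed τ is finite a.s. with bounded expectation since the walk is in a bounded region). By the OST, E[X_τ] = E[X_0] = 134. Equivalently: E[X_τ] = 190 · P(hit 190 first) + 0 · P(hit 0 first) = 190 · (134/190) = 134.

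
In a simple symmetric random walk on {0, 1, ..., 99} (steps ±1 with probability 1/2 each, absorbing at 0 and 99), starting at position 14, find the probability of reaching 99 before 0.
P(hit 99 before 0) = 14/99

Let u_k = P(hit 99 before 0 | start at k). Then u_0 = 0, u_99 = 1, and u_k = u_{k-1}/2 + u_{k+1}/2 for 1 ≤ k ≤ 98. This harmonic recurrence is solved by u_k = k/99, giving u_14 = 14/99.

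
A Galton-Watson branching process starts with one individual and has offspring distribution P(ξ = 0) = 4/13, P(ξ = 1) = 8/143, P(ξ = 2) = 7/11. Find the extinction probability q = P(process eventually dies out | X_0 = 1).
q = 44/91

The pgf is f(s) = 4/13 + 8/143·s + 7/11·s². The extinction probability q is the smallest fixed point of f in [0, 1]. Setting s = f(s):
  7/11·s² + (8/143 − 1)·s + 4/13 = 0
  7/11·s² − (4/13 + 7/11)·s + 4/13 = 0
which factors as (s − 1)·(7/11·s − 4/13) = 0, giving roots s = 1 and s = (4/13)/(7/11) = 44/91.
Mean offspring μ = 8/143 + 2·7/11 = 190/143 > 1 (supercritical), so q < 1. The extinction probability is the smaller root: q = (4/13)/(7/11) = 44/91.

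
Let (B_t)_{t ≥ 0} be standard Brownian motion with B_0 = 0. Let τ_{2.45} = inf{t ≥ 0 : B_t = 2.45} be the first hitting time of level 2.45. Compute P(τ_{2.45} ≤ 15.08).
P(τ_{2.45} ≤ 15.08) = 2(1 − Φ(2.45/√15.08)) = 2(1 − Φ(0.6309)) ≈ 0.5281

By the reflection principle for standard BM, P(τ_b ≤ t) = 2 · P(B_t ≥ b). Since B_t ~ N(0, t), P(B_t ≥ 2.45) = 1 − Φ(2.45/√t) = 1 − Φ(2.45/√15.08) = 1 − Φ(0.6309) ≈ 0.26405. Doubling: P(τ_{2.45} ≤ 15.08) ≈ 2 · 0.26405 = 0.52810 ≈ 0.5281.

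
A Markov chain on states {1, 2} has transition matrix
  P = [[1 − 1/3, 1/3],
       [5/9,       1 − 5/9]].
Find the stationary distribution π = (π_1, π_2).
π_1 = 5/8, π_2 = 3/8

Solve πP = π with π_1 + π_2 = 1. From πP = π: π_1 · (1 − 1/3) + π_2 · 5/9 = π_1 ⇒ π_2 · 5/9 = π_1 · 1/3 ⇒ π_2/π_1 = (1/3)/(5/9) = 3/5. Together with π_1 + π_2 = 1:
  π_1 = (5/9)/(1/3 + 5/9) = (5/9)/(8/9) = 5/8,
  π_2 = (1/3)/(1/3 + 5/9) = (1/3)/(8/9) = 3/8.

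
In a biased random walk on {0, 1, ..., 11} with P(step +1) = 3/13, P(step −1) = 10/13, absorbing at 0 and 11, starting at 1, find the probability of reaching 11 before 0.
P(hit 11 before 0) = (1 − (10/3)^1) / (1 − (10/3)^11) = 59049/14285688979

Let u_k denote P(reach 11 before 0 | start at k). Boundary: u_0 = 0, u_11 = 1. Recurrence: u_k = 3/13·u_{k+1} + 10/13·u_{k-1} for 1 ≤ k ≤ 10. Try u_k = A + B·r^k with r = q/p = (10/13)/(3/13) = 10/3. Substitution satisfies the recurrence; boundary conditions give:
  u_k = (1 − r^k) / (1 − r^N) = (1 − (10/3)^1) / (1 − (10/3)^11) = 59049/14285688979.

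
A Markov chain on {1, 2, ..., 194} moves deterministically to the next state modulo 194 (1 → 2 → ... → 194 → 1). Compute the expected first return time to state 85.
E[T_85 | X_0 = 85] = 194

The chain cycles deterministically, so starting at state 85 it returns in exactly 194 steps. Equivalently, the stationary distribution is uniform π_j = 1/194 for every state j, so by Kac's formula E[T_85] = 1/π_85 = 194.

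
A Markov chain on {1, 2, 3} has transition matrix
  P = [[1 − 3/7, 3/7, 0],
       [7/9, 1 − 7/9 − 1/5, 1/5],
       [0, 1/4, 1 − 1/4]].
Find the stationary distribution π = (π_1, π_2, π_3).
π = (245/488, 135/488, 27/122)

This is a birth-death chain on three states, which satisfies detailed balance: π_1 · P_{12} = π_2 · P_{21} and π_2 · P_{23} = π_3 · P_{32}.
From π_1 · 3/7 = π_2 · 7/9: π_2/π_1 = (3/7)/(7/9) = 27/49.
From π_2 · 1/5 = π_3 · 1/4: π_3/π_2 = (1/5)/(1/4) = 4/5.
Take π_1 proportional to 1; then unnormalized π = (1, 27/49, 108/245). Normalize by dividing by the sum 488/245:
  π = (245/488, 135/488, 27/122).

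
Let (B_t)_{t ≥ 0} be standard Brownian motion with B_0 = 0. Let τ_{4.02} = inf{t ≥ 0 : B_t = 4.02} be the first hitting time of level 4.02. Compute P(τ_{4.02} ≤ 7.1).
P(τ_{4.02} ≤ 7.1) = 2(1 − Φ(4.02/√7.1)) = 2(1 − Φ(1.5087)) ≈ 0.1314

By the reflection principle for standard BM, P(τ_b ≤ t) = 2 · P(B_t ≥ b). Since B_t ~ N(0, t), P(B_t ≥ 4.02) = 1 − Φ(4.02/√t) = 1 − Φ(4.02/√7.1) = 1 − Φ(1.5087) ≈ 0.06569. Doubling: P(τ_{4.02} ≤ 7.1) ≈ 2 · 0.06569 = 0.13138 ≈ 0.1314.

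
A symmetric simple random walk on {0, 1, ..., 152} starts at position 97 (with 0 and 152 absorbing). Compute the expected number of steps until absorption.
E[τ | X_0 = 97] = 5335

Let v_k = E[τ | X_0 = k]. Boundary: v_0 = v_152 = 0. Recurrence: v_k = 1 + (v_{k-1} + v_{k+1})/2 for 1 ≤ k ≤ 151. The particular solution to v_k − (v_{k-1} + v_{k+1})/2 = 1 is v_k = −k^2. Adding homogeneous solution A + B k and matching boundaries gives v_k = k (152 − k). Substituting k = 97: v_97 = 97 · 55 = 5335.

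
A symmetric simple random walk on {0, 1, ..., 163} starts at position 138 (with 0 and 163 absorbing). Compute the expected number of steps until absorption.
E[τ | X_0 = 138] = 3450

Let v_k = E[τ | X_0 = k]. Boundary: v_0 = v_163 = 0. Recurrence: v_k = 1 + (v_{k-1} + v_{k+1})/2 for 1 ≤ k ≤ 162. The particular solution to v_k − (v_{k-1} + v_{k+1})/2 = 1 is v_k = −k^2. Adding homogeneous solution A + B k and matching boundaries gives v_k = k (163 − k). Substituting k = 138: v_138 = 138 · 25 = 3450.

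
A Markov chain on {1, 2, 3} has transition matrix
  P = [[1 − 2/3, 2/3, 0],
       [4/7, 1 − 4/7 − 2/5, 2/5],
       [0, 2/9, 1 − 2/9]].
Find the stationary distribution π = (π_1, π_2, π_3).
π = (15/64, 35/128, 63/128)

This is a birth-death chain on three states, which satisfies detailed balance: π_1 · P_{12} = π_2 · P_{21} and π_2 · P_{23} = π_3 · P_{32}.
From π_1 · 2/3 = π_2 · 4/7: π_2/π_1 = (2/3)/(4/7) = 7/6.
From π_2 · 2/5 = π_3 · 2/9: π_3/π_2 = (2/5)/(2/9) = 9/5.
Take π_1 proportional to 1; then unnormalized π = (1, 7/6, 21/10). Normalize by dividing by the sum 64/15:
  π = (15/64, 35/128, 63/128).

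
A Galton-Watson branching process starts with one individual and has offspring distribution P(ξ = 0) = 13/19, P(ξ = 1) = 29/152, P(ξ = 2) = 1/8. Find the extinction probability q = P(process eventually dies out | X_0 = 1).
q = 1

Mean offspring μ = 0·13/19 + 1·29/152 + 2·1/8 = 67/152 ≤ 1. For μ ≤ 1 with offspring not concentrated at 1, the Galton-Watson process goes extinct almost surely, so q = 1.
(Algebraic check: The pgf is f(s) = 13/19 + 29/152·s + 1/8·s². The extinction probability q is the smallest fixed point of f in [0, 1]. Setting s = f(s):
  1/8·s² + (29/152 − 1)·s + 13/19 = 0
  1/8·s² − (13/19 + 1/8)·s + 13/19 = 0
which factors as (s − 1)·(1/8·s − 13/19) = 0, giving roots s = 1 and s = (13/19)/(1/8) = 104/19. Since 104/19 ≥ 1, the smallest root in [0, 1] is s = 1.)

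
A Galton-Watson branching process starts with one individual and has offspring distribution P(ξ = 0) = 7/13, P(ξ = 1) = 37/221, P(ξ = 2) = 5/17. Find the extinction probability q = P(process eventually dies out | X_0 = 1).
q = 1

Mean offspring μ = 0·7/13 + 1·37/221 + 2·5/17 = 167/221 ≤ 1. For μ ≤ 1 with offspring not concentrated at 1, the Galton-Watson process goes extinct almost surely, so q = 1.
(Algebraic check: The pgf is f(s) = 7/13 + 37/221·s + 5/17·s². The extinction probability q is the smallest fixed point of f in [0, 1]. Setting s = f(s):
  5/17·s² + (37/221 − 1)·s + 7/13 = 0
  5/17·s² − (7/13 + 5/17)·s + 7/13 = 0
which factors as (s − 1)·(5/17·s − 7/13) = 0, giving roots s = 1 and s = (7/13)/(5/17) = 119/65. Since 119/65 ≥ 1, the smallest root in [0, 1] is s = 1.)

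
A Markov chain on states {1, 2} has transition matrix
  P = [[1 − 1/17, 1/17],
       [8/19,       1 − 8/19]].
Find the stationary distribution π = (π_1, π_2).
π_1 = 136/155, π_2 = 19/155

Solve πP = π with π_1 + π_2 = 1. From πP = π: π_1 · (1 − 1/17) + π_2 · 8/19 = π_1 ⇒ π_2 · 8/19 = π_1 · 1/17 ⇒ π_2/π_1 = (1/17)/(8/19) = 19/136. Together with π_1 + π_2 = 1:
  π_1 = (8/19)/(1/17 + 8/19) = (8/19)/(155/323) = 136/155,
  π_2 = (1/17)/(1/17 + 8/19) = (1/17)/(155/323) = 19/155.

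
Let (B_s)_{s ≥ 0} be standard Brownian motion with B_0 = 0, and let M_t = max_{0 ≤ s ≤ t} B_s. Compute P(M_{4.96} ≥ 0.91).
P(M_{4.96} ≥ 0.91) = 2·P(B_{4.96} ≥ 0.91) = 2(1 − Φ(0.91/√4.96)) ≈ 0.6828

By the reflection principle for Brownian motion, P(M_t ≥ a) = 2 · P(B_t ≥ a) for a ≥ 0. Since B_t ~ N(0, t), P(B_t ≥ 0.91) = 1 − Φ(0.91/√t) = 1 − Φ(0.91/√4.96) = 1 − Φ(0.4086). So
  P(M_{4.96} ≥ 0.91) = 2(1 − Φ(0.4086)) ≈ 0.6828.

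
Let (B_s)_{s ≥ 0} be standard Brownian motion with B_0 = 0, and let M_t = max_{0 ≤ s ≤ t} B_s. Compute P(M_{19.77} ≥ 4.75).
P(M_{19.77} ≥ 4.75) = 2·P(B_{19.77} ≥ 4.75) = 2(1 − Φ(4.75/√19.77)) ≈ 0.2854

By the reflection principle for Brownian motion, P(M_t ≥ a) = 2 · P(B_t ≥ a) for a ≥ 0. Since B_t ~ N(0, t), P(B_t ≥ 4.75) = 1 − Φ(4.75/√t) = 1 − Φ(4.75/√19.77) = 1 − Φ(1.0683). So
  P(M_{19.77} ≥ 4.75) = 2(1 − Φ(1.0683)) ≈ 0.2854.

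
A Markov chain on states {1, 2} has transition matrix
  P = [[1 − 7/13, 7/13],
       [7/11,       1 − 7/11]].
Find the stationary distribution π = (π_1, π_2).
π_1 = 13/24, π_2 = 11/24

Solve πP = π with π_1 + π_2 = 1. From πP = π: π_1 · (1 − 7/13) + π_2 · 7/11 = π_1 ⇒ π_2 · 7/11 = π_1 · 7/13 ⇒ π_2/π_1 = (7/13)/(7/11) = 11/13. Together with π_1 + π_2 = 1:
  π_1 = (7/11)/(7/13 + 7/11) = (7/11)/(168/143) = 13/24,
  π_2 = (7/13)/(7/13 + 7/11) = (7/13)/(168/143) = 11/24.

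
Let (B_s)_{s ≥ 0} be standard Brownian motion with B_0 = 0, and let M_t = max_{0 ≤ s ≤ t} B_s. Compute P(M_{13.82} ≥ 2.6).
P(M_{13.82} ≥ 2.6) = 2·P(B_{13.82} ≥ 2.6) = 2(1 − Φ(2.6/√13.82)) ≈ 0.4843

By the reflection principle for Brownian motion, P(M_t ≥ a) = 2 · P(B_t ≥ a) for a ≥ 0. Since B_t ~ N(0, t), P(B_t ≥ 2.6) = 1 − Φ(2.6/√t) = 1 − Φ(2.6/√13.82) = 1 − Φ(0.6994). So
  P(M_{13.82} ≥ 2.6) = 2(1 − Φ(0.6994)) ≈ 0.4843.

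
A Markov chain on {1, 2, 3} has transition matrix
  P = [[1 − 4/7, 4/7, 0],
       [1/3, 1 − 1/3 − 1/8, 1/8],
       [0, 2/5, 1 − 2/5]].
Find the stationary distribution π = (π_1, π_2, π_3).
π = (4/13, 48/91, 15/91)

This is a birth-death chain on three states, which satisfies detailed balance: π_1 · P_{12} = π_2 · P_{21} and π_2 · P_{23} = π_3 · P_{32}.
From π_1 · 4/7 = π_2 · 1/3: π_2/π_1 = (4/7)/(1/3) = 12/7.
From π_2 · 1/8 = π_3 · 2/5: π_3/π_2 = (1/8)/(2/5) = 5/16.
Take π_1 proportional to 1; then unnormalized π = (1, 12/7, 15/28). Normalize by dividing by the sum 13/4:
  π = (4/13, 48/91, 15/91).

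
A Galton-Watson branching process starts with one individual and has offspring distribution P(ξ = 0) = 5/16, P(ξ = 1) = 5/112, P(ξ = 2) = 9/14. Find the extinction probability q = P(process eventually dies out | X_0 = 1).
q = 35/72

The pgf is f(s) = 5/16 + 5/112·s + 9/14·s². The extinction probability q is the smallest fixed point of f in [0, 1]. Setting s = f(s):
  9/14·s² + (5/112 − 1)·s + 5/16 = 0
  9/14·s² − (5/16 + 9/14)·s + 5/16 = 0
which factors as (s − 1)·(9/14·s − 5/16) = 0, giving roots s = 1 and s = (5/16)/(9/14) = 35/72.
Mean offspring μ = 5/112 + 2·9/14 = 149/112 > 1 (supercritical), so q < 1. The extinction probability is the smaller root: q = (5/16)/(9/14) = 35/72.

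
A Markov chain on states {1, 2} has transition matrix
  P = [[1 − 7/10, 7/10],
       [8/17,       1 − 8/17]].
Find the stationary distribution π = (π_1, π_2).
π_1 = 80/199, π_2 = 119/199

Solve πP = π with π_1 + π_2 = 1. From πP = π: π_1 · (1 − 7/10) + π_2 · 8/17 = π_1 ⇒ π_2 · 8/17 = π_1 · 7/10 ⇒ π_2/π_1 = (7/10)/(8/17) = 119/80. Together with π_1 + π_2 = 1:
  π_1 = (8/17)/(7/10 + 8/17) = (8/17)/(199/170) = 80/199,
  π_2 = (7/10)/(7/10 + 8/17) = (7/10)/(199/170) = 119/199.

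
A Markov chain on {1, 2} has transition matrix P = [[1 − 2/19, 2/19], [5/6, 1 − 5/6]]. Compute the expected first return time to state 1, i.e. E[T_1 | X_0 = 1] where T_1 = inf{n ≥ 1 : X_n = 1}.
E[T_1 | X_0 = 1] = 1/π_1 = 107/95

For an irreducible recurrent Markov chain with stationary distribution π, E[T_i | X_0 = i] = 1/π_i (Kac's formula). Here π_1 = (5/6)/(2/19 + 5/6) = (5/6)/(107/114) = 95/107, so E[T_1 | X_0 = 1] = 1/π_1 = (2/19 + 5/6)/(5/6) = (107/114)/(5/6) = 107/95.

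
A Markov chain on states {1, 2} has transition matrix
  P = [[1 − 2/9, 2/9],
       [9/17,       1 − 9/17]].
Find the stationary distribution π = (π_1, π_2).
π_1 = 81/115, π_2 = 34/115

Solve πP = π with π_1 + π_2 = 1. From πP = π: π_1 · (1 − 2/9) + π_2 · 9/17 = π_1 ⇒ π_2 · 9/17 = π_1 · 2/9 ⇒ π_2/π_1 = (2/9)/(9/17) = 34/81. Together with π_1 + π_2 = 1:
  π_1 = (9/17)/(2/9 + 9/17) = (9/17)/(115/153) = 81/115,
  π_2 = (2/9)/(2/9 + 9/17) = (2/9)/(115/153) = 34/115.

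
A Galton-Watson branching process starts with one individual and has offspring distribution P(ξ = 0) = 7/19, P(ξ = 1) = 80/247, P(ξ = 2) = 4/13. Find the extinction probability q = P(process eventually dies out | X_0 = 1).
q = 1

Mean offspring μ = 0·7/19 + 1·80/247 + 2·4/13 = 232/247 ≤ 1. For μ ≤ 1 with offspring not concentrated at 1, the Galton-Watson process goes extinct almost surely, so q = 1.
(Algebraic check: The pgf is f(s) = 7/19 + 80/247·s + 4/13·s². The extinction probability q is the smallest fixed point of f in [0, 1]. Setting s = f(s):
  4/13·s² + (80/247 − 1)·s + 7/19 = 0
  4/13·s² − (7/19 + 4/13)·s + 7/19 = 0
which factors as (s − 1)·(4/13·s − 7/19) = 0, giving roots s = 1 and s = (7/19)/(4/13) = 91/76. Since 91/76 ≥ 1, the smallest root in [0, 1] is s = 1.)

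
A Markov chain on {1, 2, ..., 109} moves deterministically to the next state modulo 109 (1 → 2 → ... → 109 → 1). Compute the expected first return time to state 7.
E[T_7 | X_0 = 7] = 109

The chain cycles deterministically, so starting at state 7 it returns in exactly 109 steps. Equivalently, the stationary distribution is uniform π_j = 1/109 for every state j, so by Kac's formula E[T_7] = 1/π_7 = 109.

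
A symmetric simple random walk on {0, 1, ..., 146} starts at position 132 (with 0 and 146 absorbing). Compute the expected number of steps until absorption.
E[τ | X_0 = 132] = 1848

Let v_k = E[τ | X_0 = k]. Boundary: v_0 = v_146 = 0. Recurrence: v_k = 1 + (v_{k-1} + v_{k+1})/2 for 1 ≤ k ≤ 145. The particular solution to v_k − (v_{k-1} + v_{k+1})/2 = 1 is v_k = −k^2. Adding homogeneous solution A + B k and matching boundaries gives v_k = k (146 − k). Substituting k = 132: v_132 = 132 · 14 = 1848.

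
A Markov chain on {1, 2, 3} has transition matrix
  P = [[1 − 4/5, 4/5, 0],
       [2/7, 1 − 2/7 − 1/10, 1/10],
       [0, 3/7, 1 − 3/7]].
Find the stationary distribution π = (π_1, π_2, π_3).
π = (75/334, 105/167, 49/334)

This is a birth-death chain on three states, which satisfies detailed balance: π_1 · P_{12} = π_2 · P_{21} and π_2 · P_{23} = π_3 · P_{32}.
From π_1 · 4/5 = π_2 · 2/7: π_2/π_1 = (4/5)/(2/7) = 14/5.
From π_2 · 1/10 = π_3 · 3/7: π_3/π_2 = (1/10)/(3/7) = 7/30.
Take π_1 proportional to 1; then unnormalized π = (1, 14/5, 49/75). Normalize by dividing by the sum 334/75:
  π = (75/334, 105/167, 49/334).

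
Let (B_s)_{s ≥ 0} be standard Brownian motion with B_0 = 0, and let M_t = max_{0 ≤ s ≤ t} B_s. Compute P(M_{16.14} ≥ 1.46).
P(M_{16.14} ≥ 1.46) = 2·P(B_{16.14} ≥ 1.46) = 2(1 − Φ(1.46/√16.14)) ≈ 0.7163

By the reflection principle for Brownian motion, P(M_t ≥ a) = 2 · P(B_t ≥ a) for a ≥ 0. Since B_t ~ N(0, t), P(B_t ≥ 1.46) = 1 − Φ(1.46/√t) = 1 − Φ(1.46/√16.14) = 1 − Φ(0.3634). So
  P(M_{16.14} ≥ 1.46) = 2(1 − Φ(0.3634)) ≈ 0.7163.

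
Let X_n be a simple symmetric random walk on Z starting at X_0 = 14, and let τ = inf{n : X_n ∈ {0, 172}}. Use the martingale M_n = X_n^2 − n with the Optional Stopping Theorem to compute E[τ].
E[τ] = 2212

M_n = X_n^2 − n is a martingale (since E[X_{n+1}^2 | F_n] = X_n^2 + 1). By OST (τ has finite mean in a bounded region), E[M_τ] = E[M_0] = X_0^2 − 0 = 14^2 = 196. Also E[M_τ] = E[X_τ^2] − E[τ]. The walk exits at 0 or 172, with P(hit 172 first) = 14/172, so E[X_τ^2] = 172^2 · 14/172 + 0 = 2408. Thus E[τ] = E[X_τ^2] − E[M_τ] = 2408 − 196 = 2212 = 14(172 − 14) = 2212.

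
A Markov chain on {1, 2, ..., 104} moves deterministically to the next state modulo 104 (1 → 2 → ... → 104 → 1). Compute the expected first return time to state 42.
E[T_42 | X_0 = 42] = 104

The chain cycles deterministically, so starting at state 42 it returns in exactly 104 steps. Equivalently, the stationary distribution is uniform π_j = 1/104 for every state j, so by Kac's formula E[T_42] = 1/π_42 = 104.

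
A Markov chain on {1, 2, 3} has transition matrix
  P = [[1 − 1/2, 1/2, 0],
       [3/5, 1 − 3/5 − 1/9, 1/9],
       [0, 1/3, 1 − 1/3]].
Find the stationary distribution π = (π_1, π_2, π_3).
π = (9/19, 15/38, 5/38)

This is a birth-death chain on three states, which satisfies detailed balance: π_1 · P_{12} = π_2 · P_{21} and π_2 · P_{23} = π_3 · P_{32}.
From π_1 · 1/2 = π_2 · 3/5: π_2/π_1 = (1/2)/(3/5) = 5/6.
From π_2 · 1/9 = π_3 · 1/3: π_3/π_2 = (1/9)/(1/3) = 1/3.
Take π_1 proportional to 1; then unnormalized π = (1, 5/6, 5/18). Normalize by dividing by the sum 19/9:
  π = (9/19, 15/38, 5/38).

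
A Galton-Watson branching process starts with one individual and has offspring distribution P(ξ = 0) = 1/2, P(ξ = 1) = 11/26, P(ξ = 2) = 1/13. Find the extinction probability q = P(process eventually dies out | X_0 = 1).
q = 1

Mean offspring μ = 0·1/2 + 1·11/26 + 2·1/13 = 15/26 ≤ 1. For μ ≤ 1 with offspring not concentrated at 1, the Galton-Watson process goes extinct almost surely, so q = 1.
(Algebraic check: The pgf is f(s) = 1/2 + 11/26·s + 1/13·s². The extinction probability q is the smallest fixed point of f in [0, 1]. Setting s = f(s):
  1/13·s² + (11/26 − 1)·s + 1/2 = 0
  1/13·s² − (1/2 + 1/13)·s + 1/2 = 0
which factors as (s − 1)·(1/13·s − 1/2) = 0, giving roots s = 1 and s = (1/2)/(1/13) = 13/2. Since 13/2 ≥ 1, the smallest root in [0, 1] is s = 1.)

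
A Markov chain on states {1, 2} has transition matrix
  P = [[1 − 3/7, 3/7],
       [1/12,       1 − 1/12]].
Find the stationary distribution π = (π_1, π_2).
π_1 = 7/43, π_2 = 36/43

Solve πP = π with π_1 + π_2 = 1. From πP = π: π_1 · (1 − 3/7) + π_2 · 1/12 = π_1 ⇒ π_2 · 1/12 = π_1 · 3/7 ⇒ π_2/π_1 = (3/7)/(1/12) = 36/7. Together with π_1 + π_2 = 1:
  π_1 = (1/12)/(3/7 + 1/12) = (1/12)/(43/84) = 7/43,
  π_2 = (3/7)/(3/7 + 1/12) = (3/7)/(43/84) = 36/43.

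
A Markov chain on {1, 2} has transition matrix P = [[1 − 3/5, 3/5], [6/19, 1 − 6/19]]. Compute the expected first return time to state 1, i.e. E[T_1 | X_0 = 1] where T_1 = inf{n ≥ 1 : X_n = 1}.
E[T_1 | X_0 = 1] = 1/π_1 = 29/10

For an irreducible recurrent Markov chain with stationary distribution π, E[T_i | X_0 = i] = 1/π_i (Kac's formula). Here π_1 = (6/19)/(3/5 + 6/19) = (6/19)/(87/95) = 10/29, so E[T_1 | X_0 = 1] = 1/π_1 = (3/5 + 6/19)/(6/19) = (87/95)/(6/19) = 29/10.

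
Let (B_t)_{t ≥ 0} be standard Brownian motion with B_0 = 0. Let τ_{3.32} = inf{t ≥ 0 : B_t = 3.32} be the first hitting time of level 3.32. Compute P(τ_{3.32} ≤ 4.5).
P(τ_{3.32} ≤ 4.5) = 2(1 − Φ(3.32/√4.5)) = 2(1 − Φ(1.5651)) ≈ 0.1176

By the reflection principle for standard BM, P(τ_b ≤ t) = 2 · P(B_t ≥ b). Since B_t ~ N(0, t), P(B_t ≥ 3.32) = 1 − Φ(3.32/√t) = 1 − Φ(3.32/√4.5) = 1 − Φ(1.5651) ≈ 0.05878. Doubling: P(τ_{3.32} ≤ 4.5) ≈ 2 · 0.05878 = 0.11756 ≈ 0.1176.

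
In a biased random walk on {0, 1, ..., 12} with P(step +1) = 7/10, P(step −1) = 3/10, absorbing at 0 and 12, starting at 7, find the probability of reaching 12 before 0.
P(hit 12 before 0) = (1 − (3/7)^7) / (1 − (3/7)^12) = 3451132573/3460188940

Let u_k denote P(reach 12 before 0 | start at k). Boundary: u_0 = 0, u_12 = 1. Recurrence: u_k = 7/10·u_{k+1} + 3/10·u_{k-1} for 1 ≤ k ≤ 11. Try u_k = A + B·r^k with r = q/p = (3/10)/(7/10) = 3/7. Substitution satisfies the recurrence; boundary conditions give:
  u_k = (1 − r^k) / (1 − r^N) = (1 − (3/7)^7) / (1 − (3/7)^12) = 3451132573/3460188940.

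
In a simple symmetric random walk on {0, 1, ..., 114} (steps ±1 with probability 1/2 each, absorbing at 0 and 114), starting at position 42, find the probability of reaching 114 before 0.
P(hit 114 before 0) = 42/114 = 7/19

Let u_k = P(hit 114 before 0 | start at k). Then u_0 = 0, u_114 = 1, and u_k = u_{k-1}/2 + u_{k+1}/2 for 1 ≤ k ≤ 113. This harmonic recurrence is solved by u_k = k/114, giving u_42 = 42/114 = 7/19.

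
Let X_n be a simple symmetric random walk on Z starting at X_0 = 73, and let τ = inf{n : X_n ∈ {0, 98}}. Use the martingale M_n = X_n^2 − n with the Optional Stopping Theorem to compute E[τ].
E[τ] = 1825

M_n = X_n^2 − n is a martingale (since E[X_{n+1}^2 | F_n] = X_n^2 + 1). By OST (τ has finite mean in a bounded region), E[M_τ] = E[M_0] = X_0^2 − 0 = 73^2 = 5329. Also E[M_τ] = E[X_τ^2] − E[τ]. The walk exits at 0 or 98, with P(hit 98 first) = 73/98, so E[X_τ^2] = 98^2 · 73/98 + 0 = 7154. Thus E[τ] = E[X_τ^2] − E[M_τ] = 7154 − 5329 = 1825 = 73(98 − 73) = 1825.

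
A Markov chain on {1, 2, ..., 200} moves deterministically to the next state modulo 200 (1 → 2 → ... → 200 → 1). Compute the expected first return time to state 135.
E[T_135 | X_0 = 135] = 200

The chain cycles deterministically, so starting at state 135 it returns in exactly 200 steps. Equivalently, the stationary distribution is uniform π_j = 1/200 for every state j, so by Kac's formula E[T_135] = 1/π_135 = 200.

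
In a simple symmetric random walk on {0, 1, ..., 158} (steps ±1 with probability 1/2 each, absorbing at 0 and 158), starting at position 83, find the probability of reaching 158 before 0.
P(hit 158 before 0) = 83/158

Let u_k = P(hit 158 before 0 | start at k). Then u_0 = 0, u_158 = 1, and u_k = u_{k-1}/2 + u_{k+1}/2 for 1 ≤ k ≤ 157. This harmonic recurrence is solved by u_k = k/158, giving u_83 = 83/158.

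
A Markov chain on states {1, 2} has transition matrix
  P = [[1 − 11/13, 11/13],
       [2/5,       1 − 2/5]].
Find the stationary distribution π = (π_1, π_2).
π_1 = 26/81, π_2 = 55/81

Solve πP = π with π_1 + π_2 = 1. From πP = π: π_1 · (1 − 11/13) + π_2 · 2/5 = π_1 ⇒ π_2 · 2/5 = π_1 · 11/13 ⇒ π_2/π_1 = (11/13)/(2/5) = 55/26. Together with π_1 + π_2 = 1:
  π_1 = (2/5)/(11/13 + 2/5) = (2/5)/(81/65) = 26/81,
  π_2 = (11/13)/(11/13 + 2/5) = (11/13)/(81/65) = 55/81.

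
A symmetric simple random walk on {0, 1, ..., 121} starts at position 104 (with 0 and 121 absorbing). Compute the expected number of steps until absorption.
E[τ | X_0 = 104] = 1768

Let v_k = E[τ | X_0 = k]. Boundary: v_0 = v_121 = 0. Recurrence: v_k = 1 + (v_{k-1} + v_{k+1})/2 for 1 ≤ k ≤ 120. The particular solution to v_k − (v_{k-1} + v_{k+1})/2 = 1 is v_k = −k^2. Adding homogeneous solution A + B k and matching boundaries gives v_k = k (121 − k). Substituting k = 104: v_104 = 104 · 17 = 1768.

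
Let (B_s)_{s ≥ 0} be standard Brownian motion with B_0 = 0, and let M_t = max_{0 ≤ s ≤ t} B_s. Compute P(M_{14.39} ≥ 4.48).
P(M_{14.39} ≥ 4.48) = 2·P(B_{14.39} ≥ 4.48) = 2(1 − Φ(4.48/√14.39)) ≈ 0.2376

By the reflection principle for Brownian motion, P(M_t ≥ a) = 2 · P(B_t ≥ a) for a ≥ 0. Since B_t ~ N(0, t), P(B_t ≥ 4.48) = 1 − Φ(4.48/√t) = 1 − Φ(4.48/√14.39) = 1 − Φ(1.1810). So
  P(M_{14.39} ≥ 4.48) = 2(1 − Φ(1.1810)) ≈ 0.2376.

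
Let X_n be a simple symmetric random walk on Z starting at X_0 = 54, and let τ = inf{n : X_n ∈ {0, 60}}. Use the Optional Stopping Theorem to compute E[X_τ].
E[X_τ] = 54

X_n is a martingale and τ is a bounded-mean stopping time (indeed τ is finite a.s. with bounded expectation since the walk is in a bounded region). By the OST, E[X_τ] = E[X_0] = 54. Equivalently: E[X_τ] = 60 · P(hit 60 first) + 0 · P(hit 0 first) = 60 · (54/60) = 54.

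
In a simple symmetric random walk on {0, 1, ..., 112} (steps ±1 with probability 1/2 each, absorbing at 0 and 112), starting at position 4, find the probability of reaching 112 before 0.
P(hit 112 before 0) = 4/112 = 1/28

Let u_k = P(hit 112 before 0 | start at k). Then u_0 = 0, u_112 = 1, and u_k = u_{k-1}/2 + u_{k+1}/2 for 1 ≤ k ≤ 111. This harmonic recurrence is solved by u_k = k/112, giving u_4 = 4/112 = 1/28.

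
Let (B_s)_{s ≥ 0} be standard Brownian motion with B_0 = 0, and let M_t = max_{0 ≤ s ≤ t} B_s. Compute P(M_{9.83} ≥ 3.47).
P(M_{9.83} ≥ 3.47) = 2·P(B_{9.83} ≥ 3.47) = 2(1 − Φ(3.47/√9.83)) ≈ 0.2684

By the reflection principle for Brownian motion, P(M_t ≥ a) = 2 · P(B_t ≥ a) for a ≥ 0. Since B_t ~ N(0, t), P(B_t ≥ 3.47) = 1 − Φ(3.47/√t) = 1 − Φ(3.47/√9.83) = 1 − Φ(1.1068). So
  P(M_{9.83} ≥ 3.47) = 2(1 − Φ(1.1068)) ≈ 0.2684.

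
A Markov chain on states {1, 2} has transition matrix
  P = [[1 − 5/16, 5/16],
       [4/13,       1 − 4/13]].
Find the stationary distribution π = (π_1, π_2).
π_1 = 64/129, π_2 = 65/129

Solve πP = π with π_1 + π_2 = 1. From πP = π: π_1 · (1 − 5/16) + π_2 · 4/13 = π_1 ⇒ π_2 · 4/13 = π_1 · 5/16 ⇒ π_2/π_1 = (5/16)/(4/13) = 65/64. Together with π_1 + π_2 = 1:
  π_1 = (4/13)/(5/16 + 4/13) = (4/13)/(129/208) = 64/129,
  π_2 = (5/16)/(5/16 + 4/13) = (5/16)/(129/208) = 65/129.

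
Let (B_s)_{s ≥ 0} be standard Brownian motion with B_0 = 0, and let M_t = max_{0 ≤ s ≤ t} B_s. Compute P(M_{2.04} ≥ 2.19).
P(M_{2.04} ≥ 2.19) = 2·P(B_{2.04} ≥ 2.19) = 2(1 − Φ(2.19/√2.04)) ≈ 0.1252

By the reflection principle for Brownian motion, P(M_t ≥ a) = 2 · P(B_t ≥ a) for a ≥ 0. Since B_t ~ N(0, t), P(B_t ≥ 2.19) = 1 − Φ(2.19/√t) = 1 − Φ(2.19/√2.04) = 1 − Φ(1.5333). So
  P(M_{2.04} ≥ 2.19) = 2(1 − Φ(1.5333)) ≈ 0.1252.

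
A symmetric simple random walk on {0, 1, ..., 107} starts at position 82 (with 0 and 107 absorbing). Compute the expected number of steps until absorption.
E[τ | X_0 = 82] = 2050

Let v_k = E[τ | X_0 = k]. Boundary: v_0 = v_107 = 0. Recurrence: v_k = 1 + (v_{k-1} + v_{k+1})/2 for 1 ≤ k ≤ 106. The particular solution to v_k − (v_{k-1} + v_{k+1})/2 = 1 is v_k = −k^2. Adding homogeneous solution A + B k and matching boundaries gives v_k = k (107 − k). Substituting k = 82: v_82 = 82 · 25 = 2050.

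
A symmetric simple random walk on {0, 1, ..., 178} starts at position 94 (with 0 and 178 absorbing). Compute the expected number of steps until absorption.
E[τ | X_0 = 94] = 7896

Let v_k = E[τ | X_0 = k]. Boundary: v_0 = v_178 = 0. Recurrence: v_k = 1 + (v_{k-1} + v_{k+1})/2 for 1 ≤ k ≤ 177. The particular solution to v_k − (v_{k-1} + v_{k+1})/2 = 1 is v_k = −k^2. Adding homogeneous solution A + B k and matching boundaries gives v_k = k (178 − k). Substituting k = 94: v_94 = 94 · 84 = 7896.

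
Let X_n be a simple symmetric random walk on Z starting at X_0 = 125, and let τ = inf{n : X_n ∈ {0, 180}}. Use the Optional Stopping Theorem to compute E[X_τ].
E[X_τ] = 125

X_n is a martingale and τ is a bounded-mean stopping time (indeed τ is finite a.s. with bounded expectation since the walk is in a bounded region). By the OST, E[X_τ] = E[X_0] = 125. Equivalently: E[X_τ] = 180 · P(hit 180 first) + 0 · P(hit 0 first) = 180 · (125/180) = 125.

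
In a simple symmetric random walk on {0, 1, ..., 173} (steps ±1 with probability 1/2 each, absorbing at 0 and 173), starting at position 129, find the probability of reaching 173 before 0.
P(hit 173 before 0) = 129/173

Let u_k = P(hit 173 before 0 | start at k). Then u_0 = 0, u_173 = 1, and u_k = u_{k-1}/2 + u_{k+1}/2 for 1 ≤ k ≤ 172. This harmonic recurrence is solved by u_k = k/173, giving u_129 = 129/173.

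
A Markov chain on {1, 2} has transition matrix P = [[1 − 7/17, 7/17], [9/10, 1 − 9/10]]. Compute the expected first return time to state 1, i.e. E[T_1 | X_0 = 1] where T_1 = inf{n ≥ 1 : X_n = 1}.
E[T_1 | X_0 = 1] = 1/π_1 = 223/153

For an irreducible recurrent Markov chain with stationary distribution π, E[T_i | X_0 = i] = 1/π_i (Kac's formula). Here π_1 = (9/10)/(7/17 + 9/10) = (9/10)/(223/170) = 153/223, so E[T_1 | X_0 = 1] = 1/π_1 = (7/17 + 9/10)/(9/10) = (223/170)/(9/10) = 223/153.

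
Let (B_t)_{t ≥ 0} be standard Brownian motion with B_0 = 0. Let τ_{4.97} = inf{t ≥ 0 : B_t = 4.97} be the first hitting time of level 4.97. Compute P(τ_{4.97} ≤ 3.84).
P(τ_{4.97} ≤ 3.84) = 2(1 − Φ(4.97/√3.84)) = 2(1 − Φ(2.5362)) ≈ 0.0112

By the reflection principle for standard BM, P(τ_b ≤ t) = 2 · P(B_t ≥ b). Since B_t ~ N(0, t), P(B_t ≥ 4.97) = 1 − Φ(4.97/√t) = 1 − Φ(4.97/√3.84) = 1 − Φ(2.5362) ≈ 0.00560. Doubling: P(τ_{4.97} ≤ 3.84) ≈ 2 · 0.00560 = 0.01120 ≈ 0.0112.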